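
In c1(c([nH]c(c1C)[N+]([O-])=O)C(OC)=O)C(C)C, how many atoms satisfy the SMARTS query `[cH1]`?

0

Check the 16 heavy atoms by environment: 1× n (aromatic, H1) → no; 4× c (aromatic, H0) → no; 1× N (charge +1, H0) → no; 1× O (charge -1, H0) → no; 3× O (H0) → no; 1× C (H1) → no; 4× C (H3) → no; 1× C (H0) → no.
No environment satisfies the query, so 0 matching atoms.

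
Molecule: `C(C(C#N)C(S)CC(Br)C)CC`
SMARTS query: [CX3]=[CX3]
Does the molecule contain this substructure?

The pattern [CX3]=[CX3] describes a non-aromatic C=C double bond between two sp2 carbons — an alkene.
The closest candidate here is an ethyl group (-CH2CH3), but its C-C bond is a single bond between CX4 carbons, not CX3=CX3. No other fragment satisfies the full query, so there is no match.

No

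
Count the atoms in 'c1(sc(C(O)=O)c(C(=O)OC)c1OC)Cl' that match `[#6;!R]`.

4

The query [#6;!R] means: carbon not in any ring.
Check the 15 heavy atoms by environment: 1× s (aromatic, in 5-ring) → no; 4× c (aromatic, in 5-ring) → no; 1× Cl (acyclic) → no; 5× O (acyclic) → no; 4× C (acyclic) → match.
That gives 4 matching atoms.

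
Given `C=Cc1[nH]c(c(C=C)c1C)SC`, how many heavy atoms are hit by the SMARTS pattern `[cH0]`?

Check the 12 heavy atoms by environment: 1× n (aromatic, H1) → no; 4× c (aromatic, H0) → match; 2× C (H3) → no; 1× S (H0) → no; 2× C (H1) → no; 2× C (H2) → no.
That gives 4 matching atoms.

4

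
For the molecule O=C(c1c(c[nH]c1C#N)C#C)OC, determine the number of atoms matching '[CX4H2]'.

0

Check the 13 heavy atoms by environment: 1× n (aromatic, H1, X3) → no; 1× c (aromatic, H1, X3) → no; 3× c (aromatic, H0, X3) → no; 2× C (H0, X2) → no; 1× N (H0, X1) → no; 1× C (H1, X2) → no; 1× C (H0, X3) → no; 1× O (H0, X1) → no; 1× O (H0, X2) → no; 1× C (H3, X4) → no.
No environment satisfies the query, so 0 matching atoms.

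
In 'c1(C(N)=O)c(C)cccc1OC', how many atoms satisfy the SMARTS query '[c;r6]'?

Check the 12 heavy atoms by environment: 6× c (aromatic, in 6-ring) → match; 3× C (acyclic) → no; 2× O (acyclic) → no; 1× N (acyclic) → no.
That gives 6 matching atoms.

6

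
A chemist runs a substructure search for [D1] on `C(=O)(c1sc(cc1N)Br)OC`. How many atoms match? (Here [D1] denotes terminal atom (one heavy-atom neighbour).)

4

The query [D1] means: atom with exactly one heavy-atom neighbour (degree 1).
Check the 11 heavy atoms by environment: 1× s (aromatic, D2) → no; 3× c (aromatic, D3) → no; 1× c (aromatic, D2) → no; 1× N (D1) → match; 1× C (D3) → no; 1× O (D1) → match; 1× O (D2) → no; 1× C (D1) → match; 1× Br (D1) → match.
Summing the matching environments: 1 + 1 + 1 + 1 = 4 matching atoms.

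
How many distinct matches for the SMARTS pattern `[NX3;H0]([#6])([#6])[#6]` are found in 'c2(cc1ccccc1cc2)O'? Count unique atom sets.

[NX3;H0]([#6])([#6])[#6] is the SMARTS for a tertiary amine: a trivalent nitrogen with no H, bonded to three carbons.
No fragment in the molecule satisfies every constraint, giving 0 matches.

0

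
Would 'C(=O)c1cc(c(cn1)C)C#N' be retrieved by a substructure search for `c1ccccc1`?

No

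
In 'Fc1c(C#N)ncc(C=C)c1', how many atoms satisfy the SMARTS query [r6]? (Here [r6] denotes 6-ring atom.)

6

The query [r6] means: r6 matches atoms in a six-membered ring.
Check the 11 heavy atoms by environment: 1× n (aromatic, in 6-ring) → match; 5× c (aromatic, in 6-ring) → match; 1× F (acyclic) → no; 3× C (acyclic) → no; 1× N (acyclic) → no.
Summing the matching environments: 1 + 5 = 6 matching atoms.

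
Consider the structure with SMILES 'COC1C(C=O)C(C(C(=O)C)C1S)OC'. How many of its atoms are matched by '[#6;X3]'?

2

Check the 15 heavy atoms by environment: 8× C (X4) → no; 2× O (X2) → no; 2× C (X3) → match; 2× O (X1) → no; 1× S (X2) → no.
That gives 2 matching atoms.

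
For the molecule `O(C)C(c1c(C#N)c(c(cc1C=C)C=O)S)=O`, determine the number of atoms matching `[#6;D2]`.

4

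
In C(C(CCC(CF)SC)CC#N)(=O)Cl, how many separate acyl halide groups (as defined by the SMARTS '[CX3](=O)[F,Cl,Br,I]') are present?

1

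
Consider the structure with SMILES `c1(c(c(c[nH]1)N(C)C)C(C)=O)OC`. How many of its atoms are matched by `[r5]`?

5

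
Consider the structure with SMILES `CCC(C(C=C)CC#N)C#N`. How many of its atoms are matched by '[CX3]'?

The query [CX3] means: C with X3: aliphatic carbon with exactly 3 total connections.
Check the 11 heavy atoms by environment: 5× C (X4) → no; 2× C (X2) → no; 2× N (X1) → no; 2× C (X3) → match.
That gives 2 matching atoms.

2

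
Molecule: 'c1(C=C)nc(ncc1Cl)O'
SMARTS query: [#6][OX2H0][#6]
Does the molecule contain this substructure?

No

The pattern [#6][OX2H0][#6] describes an aliphatic oxygen bridging two carbons with no H on the oxygen — an ether.
The closest candidate here is a hydroxyl group (-OH), but the oxygen has H1, not H0 bridging two carbons. No other fragment satisfies the full query, so there is no match.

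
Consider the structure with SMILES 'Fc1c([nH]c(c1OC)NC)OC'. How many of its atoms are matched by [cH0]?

4

The query [cH0] means: aromatic carbon with no attached hydrogen (substituted or ring-fusion).
Check the 12 heavy atoms by environment: 1× n (aromatic, H1) → no; 4× c (aromatic, H0) → match; 2× O (H0) → no; 3× C (H3) → no; 1× F (H0) → no; 1× N (H1) → no.
That gives 4 matching atoms.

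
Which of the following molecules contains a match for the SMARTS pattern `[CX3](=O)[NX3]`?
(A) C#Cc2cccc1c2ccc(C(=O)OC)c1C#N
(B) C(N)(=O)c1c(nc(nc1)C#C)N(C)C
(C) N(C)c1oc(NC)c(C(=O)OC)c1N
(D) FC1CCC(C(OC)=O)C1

B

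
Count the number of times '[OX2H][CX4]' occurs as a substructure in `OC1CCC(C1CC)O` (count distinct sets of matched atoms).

2

[OX2H][CX4] is the SMARTS for an aliphatic alcohol: a hydroxyl oxygen bound to an sp3 (X4) carbon.
The molecule carries 2 separate instances of a hydroxyl group (-OH) meeting every constraint; each maps to a distinct set of atoms, giving 2 matches.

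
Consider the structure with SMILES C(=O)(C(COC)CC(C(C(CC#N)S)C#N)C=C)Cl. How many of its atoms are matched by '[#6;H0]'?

Check the 19 heavy atoms by environment: 4× C (H2) → no; 5× C (H1) → no; 3× C (H0) → match; 2× N (H0) → no; 2× O (H0) → no; 1× C (H3) → no; 1× Cl (H0) → no; 1× S (H1) → no.
That gives 3 matching atoms.

3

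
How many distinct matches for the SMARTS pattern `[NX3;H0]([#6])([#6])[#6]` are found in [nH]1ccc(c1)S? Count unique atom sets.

[NX3;H0]([#6])([#6])[#6] is the SMARTS for a tertiary amine: a trivalent nitrogen with no H, bonded to three carbons.
No fragment in the molecule satisfies every constraint, giving 0 matches.

0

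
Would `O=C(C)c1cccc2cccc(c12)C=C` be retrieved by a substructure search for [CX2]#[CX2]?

No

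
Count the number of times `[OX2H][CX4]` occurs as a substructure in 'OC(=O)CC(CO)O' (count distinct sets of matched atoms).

[OX2H][CX4] is the SMARTS for an aliphatic alcohol: a hydroxyl oxygen bound to an sp3 (X4) carbon.
The molecule carries 2 separate instances of a hydroxyl group (-OH) meeting every constraint; each maps to a distinct set of atoms, giving 2 matches.

2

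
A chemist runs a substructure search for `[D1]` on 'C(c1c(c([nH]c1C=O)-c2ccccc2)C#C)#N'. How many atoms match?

3

Check the 17 heavy atoms by environment: 1× n (aromatic, D2) → no; 5× c (aromatic, D3) → no; 5× c (aromatic, D2) → no; 3× C (D2) → no; 1× N (D1) → match; 1× O (D1) → match; 1× C (D1) → match.
Summing the matching environments: 1 + 1 + 1 = 3 matching atoms.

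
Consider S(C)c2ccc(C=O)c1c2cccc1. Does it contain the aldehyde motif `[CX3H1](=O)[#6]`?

Yes

The pattern [CX3H1](=O)[#6] describes an sp2 carbon with one H, double-bonded to O and single-bonded to carbon — an aldehyde.
The molecule carries an aldehyde (-CHO), whose atoms satisfy every constraint of the query, so the pattern matches.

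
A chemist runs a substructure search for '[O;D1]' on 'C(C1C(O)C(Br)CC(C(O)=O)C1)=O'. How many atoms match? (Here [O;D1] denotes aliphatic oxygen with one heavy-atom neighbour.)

4

The query [O;D1] means: aliphatic oxygen bonded to exactly one heavy atom.
Check the 13 heavy atoms by environment: 5× C (D3) → no; 3× C (D2) → no; 4× O (D1) → match; 1× Br (D1) → no.
That gives 4 matching atoms.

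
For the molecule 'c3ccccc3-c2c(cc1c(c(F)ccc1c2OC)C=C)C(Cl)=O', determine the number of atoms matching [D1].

The query [D1] means: atom with exactly one heavy-atom neighbour (degree 1).
Check the 24 heavy atoms by environment: 8× c (aromatic, D3) → no; 8× c (aromatic, D2) → no; 1× F (D1) → match; 1× C (D2) → no; 2× C (D1) → match; 1× O (D2) → no; 1× C (D3) → no; 1× O (D1) → match; 1× Cl (D1) → match.
Summing the matching environments: 1 + 2 + 1 + 1 = 5 matching atoms.

5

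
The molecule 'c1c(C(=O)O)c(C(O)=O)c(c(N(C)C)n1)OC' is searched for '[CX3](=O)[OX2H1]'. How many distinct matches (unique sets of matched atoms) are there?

[CX3](=O)[OX2H1] is the SMARTS for a carboxylic acid: an sp2 carbon double-bonded to O and single-bonded to an -OH oxygen.
The molecule carries 2 separate instances of a carboxylic acid group (-C(=O)OH) meeting every constraint; each maps to a distinct set of atoms, giving 2 matches.

2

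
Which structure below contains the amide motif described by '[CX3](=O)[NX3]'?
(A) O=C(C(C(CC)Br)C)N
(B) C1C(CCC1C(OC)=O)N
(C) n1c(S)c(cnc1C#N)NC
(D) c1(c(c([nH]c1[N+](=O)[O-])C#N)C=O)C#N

A

[CX3](=O)[NX3] describes a carbonyl carbon bonded to a trivalent nitrogen (an amide).
(A) contains a primary amide (-C(=O)NH2), which satisfies every atom and bond constraint.
(B) has a methyl-ester group (-C(=O)OCH3) but the carbonyl is bonded to O, not to an NX3 nitrogen.
(C) has a nitrile (-C#N) but the nitrile N is NX1 (triple-bonded), not NX3.
(D) has a nitrile (-C#N) but the nitrile N is NX1 (triple-bonded), not NX3.
So the answer is (A).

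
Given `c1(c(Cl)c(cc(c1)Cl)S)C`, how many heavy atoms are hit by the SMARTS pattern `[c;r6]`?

The query [c;r6] means: aromatic carbon that belongs to a six-membered ring.
Check the 10 heavy atoms by environment: 6× c (aromatic, in 6-ring) → match; 1× S (acyclic) → no; 1× C (acyclic) → no; 2× Cl (acyclic) → no.
That gives 6 matching atoms.

6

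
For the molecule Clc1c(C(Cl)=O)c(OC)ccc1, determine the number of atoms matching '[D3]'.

4

The query [D3] means: atom with exactly three heavy-atom neighbours.
Check the 12 heavy atoms by environment: 3× c (aromatic, D3) → match; 3× c (aromatic, D2) → no; 2× Cl (D1) → no; 1× C (D3) → match; 1× O (D1) → no; 1× O (D2) → no; 1× C (D1) → no.
Summing the matching environments: 3 + 1 = 4 matching atoms.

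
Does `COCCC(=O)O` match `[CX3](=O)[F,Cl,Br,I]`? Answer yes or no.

The pattern [CX3](=O)[F,Cl,Br,I] describes a carbonyl carbon bonded to a halogen — an acyl halide.
The closest candidate here is a carboxylic acid group (-C(=O)OH), but the carbonyl is bonded to -OH, not to a halogen. No other fragment satisfies the full query, so there is no match.

No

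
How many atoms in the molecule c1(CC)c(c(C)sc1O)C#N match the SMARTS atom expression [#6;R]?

Check the 11 heavy atoms by environment: 1× s (aromatic, in 5-ring) → no; 4× c (aromatic, in 5-ring) → match; 4× C (acyclic) → no; 1× N (acyclic) → no; 1× O (acyclic) → no.
That gives 4 matching atoms.

4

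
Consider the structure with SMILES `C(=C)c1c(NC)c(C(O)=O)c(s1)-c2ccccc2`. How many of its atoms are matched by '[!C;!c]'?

4

Check the 18 heavy atoms by environment: 1× s (aromatic) → match; 10× c (aromatic) → no; 4× C → no; 2× O → match; 1× N → match.
Summing the matching environments: 1 + 2 + 1 = 4 matching atoms.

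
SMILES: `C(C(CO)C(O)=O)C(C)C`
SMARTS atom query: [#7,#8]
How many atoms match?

3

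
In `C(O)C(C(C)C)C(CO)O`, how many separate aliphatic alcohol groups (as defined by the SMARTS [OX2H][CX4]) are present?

3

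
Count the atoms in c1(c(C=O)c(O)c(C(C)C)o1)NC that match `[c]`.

The query [c] means: lowercase c matches aromatic carbon only.
Check the 13 heavy atoms by environment: 1× o (aromatic) → no; 4× c (aromatic) → match; 5× C → no; 1× N → no; 2× O → no.
That gives 4 matching atoms.

4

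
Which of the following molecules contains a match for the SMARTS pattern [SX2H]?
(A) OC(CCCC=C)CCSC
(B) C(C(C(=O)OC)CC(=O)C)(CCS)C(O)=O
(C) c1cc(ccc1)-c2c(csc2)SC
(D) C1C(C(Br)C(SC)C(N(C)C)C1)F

B

[SX2H] describes an aliphatic sulfur with two connections, one being H (a thiol).
(A) has a methylthio ether (-SCH3) but the sulfur has H0 (bonded to two carbons), not H1.
(B) contains a thiol (-SH), which satisfies every atom and bond constraint.
(C) has a methylthio ether (-SCH3) but the sulfur has H0 (bonded to two carbons), not H1.
(D) has a methylthio ether (-SCH3) but the sulfur has H0 (bonded to two carbons), not H1.
So the answer is (B).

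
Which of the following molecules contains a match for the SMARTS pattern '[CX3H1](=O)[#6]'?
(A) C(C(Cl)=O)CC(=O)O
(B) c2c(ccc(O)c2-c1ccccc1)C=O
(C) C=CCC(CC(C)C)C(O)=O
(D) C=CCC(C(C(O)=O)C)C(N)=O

B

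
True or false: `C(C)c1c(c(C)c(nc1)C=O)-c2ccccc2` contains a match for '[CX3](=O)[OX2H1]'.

False

The pattern [CX3](=O)[OX2H1] describes an sp2 carbon double-bonded to O and single-bonded to an -OH oxygen — a carboxylic acid.
The closest candidate here is an aldehyde (-CHO), but there is no singly-bonded oxygen on the carbonyl carbon. No other fragment satisfies the full query, so there is no match.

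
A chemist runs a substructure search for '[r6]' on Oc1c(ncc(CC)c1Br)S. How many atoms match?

6

Check the 11 heavy atoms by environment: 1× n (aromatic, in 6-ring) → match; 5× c (aromatic, in 6-ring) → match; 2× C (acyclic) → no; 1× O (acyclic) → no; 1× Br (acyclic) → no; 1× S (acyclic) → no.
Summing the matching environments: 1 + 5 = 6 matching atoms.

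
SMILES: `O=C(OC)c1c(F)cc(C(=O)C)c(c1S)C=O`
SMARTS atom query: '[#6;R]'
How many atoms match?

6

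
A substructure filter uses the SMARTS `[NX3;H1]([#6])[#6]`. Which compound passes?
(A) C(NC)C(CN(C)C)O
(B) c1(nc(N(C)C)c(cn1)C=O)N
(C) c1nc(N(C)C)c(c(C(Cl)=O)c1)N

A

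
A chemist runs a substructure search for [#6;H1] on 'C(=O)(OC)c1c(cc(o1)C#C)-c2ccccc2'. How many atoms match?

7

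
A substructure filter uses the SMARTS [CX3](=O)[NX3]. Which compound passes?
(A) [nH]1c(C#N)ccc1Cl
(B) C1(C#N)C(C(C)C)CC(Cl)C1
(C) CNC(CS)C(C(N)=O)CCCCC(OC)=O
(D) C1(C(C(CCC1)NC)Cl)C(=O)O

[CX3](=O)[NX3] describes a carbonyl carbon bonded to a trivalent nitrogen (an amide).
(A) has a nitrile (-C#N) but the nitrile N is NX1 (triple-bonded), not NX3.
(B) has a nitrile (-C#N) but the nitrile N is NX1 (triple-bonded), not NX3.
(C) contains a primary amide (-C(=O)NH2), which satisfies every atom and bond constraint.
(D) has a carboxylic acid group (-C(=O)OH) but the carbonyl is bonded to O, not to an NX3 nitrogen.
So the answer is (C).

C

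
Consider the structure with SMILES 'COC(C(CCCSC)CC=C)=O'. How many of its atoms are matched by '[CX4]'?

The query [CX4] means: C with X4: aliphatic carbon with exactly 4 total connections (bonds + H).
Check the 13 heavy atoms by environment: 7× C (X4) → match; 3× C (X3) → no; 1× O (X1) → no; 1× O (X2) → no; 1× S (X2) → no.
That gives 7 matching atoms.

7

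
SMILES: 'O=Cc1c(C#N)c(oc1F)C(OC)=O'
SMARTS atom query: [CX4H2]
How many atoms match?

The query [CX4H2] means: sp3 carbon (X4) with exactly two hydrogens.
Check the 14 heavy atoms by environment: 1× o (aromatic, H0, X2) → no; 4× c (aromatic, H0, X3) → no; 1× C (H0, X2) → no; 1× N (H0, X1) → no; 1× C (H1, X3) → no; 2× O (H0, X1) → no; 1× F (H0, X1) → no; 1× C (H0, X3) → no; 1× O (H0, X2) → no; 1× C (H3, X4) → no.
No environment satisfies the query, so 0 matching atoms.

0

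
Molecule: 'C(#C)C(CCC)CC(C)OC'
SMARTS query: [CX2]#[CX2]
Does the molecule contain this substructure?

Yes

The pattern [CX2]#[CX2] describes a carbon-carbon triple bond — an alkyne.
The molecule carries an ethynyl group (-C#CH), whose atoms satisfy every constraint of the query, so the pattern matches.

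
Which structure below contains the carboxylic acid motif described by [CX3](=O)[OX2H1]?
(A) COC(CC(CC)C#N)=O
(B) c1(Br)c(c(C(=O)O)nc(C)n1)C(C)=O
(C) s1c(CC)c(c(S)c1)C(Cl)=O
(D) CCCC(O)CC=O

B

[CX3](=O)[OX2H1] describes an sp2 carbon double-bonded to O and single-bonded to an -OH oxygen (a carboxylic acid).
(A) has a methyl-ester group (-C(=O)OCH3) but the singly-bonded O has no H (OX2H0, not OX2H1).
(B) contains a carboxylic acid group (-C(=O)OH), which satisfies every atom and bond constraint.
(C) has an acyl chloride (-C(=O)Cl) but the carbonyl is bonded to Cl, not to an -OH oxygen.
(D) has an aldehyde (-CHO) but there is no singly-bonded oxygen on the carbonyl carbon.
So the answer is (B).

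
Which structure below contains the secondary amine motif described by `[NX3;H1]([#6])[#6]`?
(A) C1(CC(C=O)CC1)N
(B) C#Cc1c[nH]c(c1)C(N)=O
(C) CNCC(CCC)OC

C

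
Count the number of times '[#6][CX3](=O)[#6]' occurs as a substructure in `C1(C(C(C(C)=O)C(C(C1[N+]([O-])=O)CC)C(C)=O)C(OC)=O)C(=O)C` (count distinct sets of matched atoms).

3

[#6][CX3](=O)[#6] is the SMARTS for a ketone: a carbonyl carbon (no H) flanked by two carbons.
The molecule carries 3 separate instances of an acetyl/ketone group (-C(=O)CH3) meeting every constraint; each maps to a distinct set of atoms, giving 3 matches.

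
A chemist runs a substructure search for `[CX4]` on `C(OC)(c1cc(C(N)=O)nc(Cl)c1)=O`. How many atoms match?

1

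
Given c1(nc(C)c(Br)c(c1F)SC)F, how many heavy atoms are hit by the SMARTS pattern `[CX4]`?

Check the 12 heavy atoms by environment: 1× n (aromatic, X2) → no; 5× c (aromatic, X3) → no; 2× F (X1) → no; 1× Br (X1) → no; 1× S (X2) → no; 2× C (X4) → match.
That gives 2 matching atoms.

2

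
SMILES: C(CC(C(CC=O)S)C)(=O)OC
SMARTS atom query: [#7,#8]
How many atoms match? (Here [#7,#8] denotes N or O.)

The query [#7,#8] means: nitrogen or oxygen (comma = OR).
Check the 12 heavy atoms by environment: 8× C → no; 3× O → match; 1× S → no.
That gives 3 matching atoms.

3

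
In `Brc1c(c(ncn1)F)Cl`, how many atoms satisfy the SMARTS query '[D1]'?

3

The query [D1] means: atom with exactly one heavy-atom neighbour (degree 1).
Check the 9 heavy atoms by environment: 2× n (aromatic, D2) → no; 1× c (aromatic, D2) → no; 3× c (aromatic, D3) → no; 1× Cl (D1) → match; 1× F (D1) → match; 1× Br (D1) → match.
Summing the matching environments: 1 + 1 + 1 = 3 matching atoms.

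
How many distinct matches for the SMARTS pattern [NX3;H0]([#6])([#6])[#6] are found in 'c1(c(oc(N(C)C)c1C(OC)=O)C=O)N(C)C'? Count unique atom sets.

2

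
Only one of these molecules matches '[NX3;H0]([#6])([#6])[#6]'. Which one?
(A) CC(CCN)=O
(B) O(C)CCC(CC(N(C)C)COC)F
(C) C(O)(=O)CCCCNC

[NX3;H0]([#6])([#6])[#6] describes a trivalent nitrogen with no H, bonded to three carbons (a tertiary amine).
(A) has a primary amino group (-NH2) but the nitrogen has H2, not H0 with three carbons.
(B) contains a dimethylamino group (-N(CH3)2), which satisfies every atom and bond constraint.
(C) has an N-methylamino group (-NHCH3) but the nitrogen still has one H (H1), not H0.
So the answer is (B).

B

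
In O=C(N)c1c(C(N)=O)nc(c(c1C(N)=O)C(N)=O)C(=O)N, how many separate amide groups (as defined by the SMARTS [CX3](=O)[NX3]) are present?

5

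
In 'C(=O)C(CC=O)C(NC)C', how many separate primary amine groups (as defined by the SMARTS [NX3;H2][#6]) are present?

[NX3;H2][#6] is the SMARTS for a primary amine: a trivalent nitrogen with two H attached to carbon.
The molecule has an N-methylamino group (-NHCH3), but the nitrogen bears two carbons and only one H (H1), not H2; nothing else fits, so there are 0 matches.

0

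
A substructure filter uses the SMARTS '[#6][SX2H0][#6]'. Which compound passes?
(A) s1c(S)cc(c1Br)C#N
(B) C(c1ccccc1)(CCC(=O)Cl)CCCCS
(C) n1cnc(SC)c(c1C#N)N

[#6][SX2H0][#6] describes an aliphatic sulfur bridging two carbons with no H on the sulfur (a thioether).
(A) has a thiol (-SH) but the sulfur has H1, not H0 bridging two carbons.
(B) has a thiol (-SH) but the sulfur has H1, not H0 bridging two carbons.
(C) contains a methylthio ether (-SCH3), which satisfies every atom and bond constraint.
So the answer is (C).

C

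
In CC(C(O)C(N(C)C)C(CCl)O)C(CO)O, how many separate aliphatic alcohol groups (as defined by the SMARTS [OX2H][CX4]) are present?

4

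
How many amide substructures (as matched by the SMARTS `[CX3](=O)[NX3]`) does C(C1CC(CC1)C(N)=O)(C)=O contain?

1

[CX3](=O)[NX3] is the SMARTS for an amide: a carbonyl carbon bonded to a trivalent nitrogen.
Exactly one fragment in the molecule meets all constraints, giving 1 match.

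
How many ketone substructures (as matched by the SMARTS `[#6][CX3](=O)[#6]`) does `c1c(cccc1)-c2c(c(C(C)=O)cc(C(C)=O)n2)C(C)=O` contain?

3

[#6][CX3](=O)[#6] is the SMARTS for a ketone: a carbonyl carbon (no H) flanked by two carbons.
The molecule carries 3 separate instances of an acetyl/ketone group (-C(=O)CH3) meeting every constraint; each maps to a distinct set of atoms, giving 3 matches.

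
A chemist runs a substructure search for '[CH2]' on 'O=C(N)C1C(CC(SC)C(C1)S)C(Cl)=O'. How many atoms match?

The query [CH2] means: aliphatic carbon with exactly two hydrogens.
Check the 15 heavy atoms by environment: 4× C (H1) → no; 2× C (H2) → match; 2× C (H0) → no; 2× O (H0) → no; 1× Cl (H0) → no; 1× S (H0) → no; 1× C (H3) → no; 1× N (H2) → no; 1× S (H1) → no.
That gives 2 matching atoms.

2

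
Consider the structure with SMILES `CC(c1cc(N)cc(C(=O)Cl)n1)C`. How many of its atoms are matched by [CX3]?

1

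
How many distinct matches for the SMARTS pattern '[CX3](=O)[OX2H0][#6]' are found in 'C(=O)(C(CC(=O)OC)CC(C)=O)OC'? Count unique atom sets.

2

[CX3](=O)[OX2H0][#6] is the SMARTS for an ester: a carbonyl carbon bonded to an oxygen that is itself bonded to carbon (no H on that O).
The molecule carries 2 separate instances of a methyl-ester group (-C(=O)OCH3) meeting every constraint; each maps to a distinct set of atoms, giving 2 matches.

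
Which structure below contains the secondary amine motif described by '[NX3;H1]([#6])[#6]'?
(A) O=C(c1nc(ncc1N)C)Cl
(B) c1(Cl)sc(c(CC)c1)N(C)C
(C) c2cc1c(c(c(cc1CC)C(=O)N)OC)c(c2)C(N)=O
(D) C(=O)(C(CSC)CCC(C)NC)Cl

[NX3;H1]([#6])[#6] describes a trivalent nitrogen with one H, bonded to two carbons (a secondary amine).
(A) has a primary amino group (-NH2) but the nitrogen has H2 and only one carbon neighbour.
(B) has a dimethylamino group (-N(CH3)2) but the nitrogen has H0, not H1.
(C) has a primary amide (-C(=O)NH2) but the -C(=O)NH2 nitrogen has H2, not H1.
(D) contains an N-methylamino group (-NHCH3), which satisfies every atom and bond constraint.
So the answer is (D).

D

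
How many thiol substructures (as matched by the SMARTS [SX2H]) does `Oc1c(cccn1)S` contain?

1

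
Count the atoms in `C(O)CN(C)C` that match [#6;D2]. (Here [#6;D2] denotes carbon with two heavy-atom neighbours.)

2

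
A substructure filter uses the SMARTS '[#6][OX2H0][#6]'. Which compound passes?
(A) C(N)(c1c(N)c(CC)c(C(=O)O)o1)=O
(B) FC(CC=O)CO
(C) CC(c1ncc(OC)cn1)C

[#6][OX2H0][#6] describes an aliphatic oxygen bridging two carbons with no H on the oxygen (an ether).
(A) has a carboxylic acid group (-C(=O)OH) but the -OH oxygen has H1; the =O is OX1, not OX2.
(B) has a hydroxyl group (-OH) but the oxygen has H1, not H0 bridging two carbons.
(C) contains a methoxy ether (-OCH3), which satisfies every atom and bond constraint.
So the answer is (C).

C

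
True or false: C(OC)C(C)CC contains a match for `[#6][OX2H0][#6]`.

The pattern [#6][OX2H0][#6] describes an aliphatic oxygen bridging two carbons with no H on the oxygen — an ether.
The molecule carries a methoxy ether (-OCH3), whose atoms satisfy every constraint of the query, so the pattern matches.

True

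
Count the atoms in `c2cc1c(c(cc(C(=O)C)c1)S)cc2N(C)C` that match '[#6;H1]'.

5

Check the 17 heavy atoms by environment: 5× c (aromatic, H0) → no; 5× c (aromatic, H1) → match; 1× S (H1) → no; 1× C (H0) → no; 1× O (H0) → no; 3× C (H3) → no; 1× N (H0) → no.
That gives 5 matching atoms.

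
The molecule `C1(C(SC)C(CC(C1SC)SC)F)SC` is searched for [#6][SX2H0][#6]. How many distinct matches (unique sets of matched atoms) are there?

4

[#6][SX2H0][#6] is the SMARTS for a thioether: an aliphatic sulfur bridging two carbons with no H on the sulfur.
The molecule carries 4 separate instances of a methylthio ether (-SCH3) meeting every constraint; each maps to a distinct set of atoms, giving 4 matches.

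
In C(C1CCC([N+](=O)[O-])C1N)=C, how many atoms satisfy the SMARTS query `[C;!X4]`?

The query [C;!X4] means: aliphatic carbon that does not have four total connections.
Check the 11 heavy atoms by environment: 5× C (X4) → no; 1× N (X3) → no; 1× N (charge +1, X3) → no; 1× O (charge -1, X1) → no; 1× O (X1) → no; 2× C (X3) → match.
That gives 2 matching atoms.

2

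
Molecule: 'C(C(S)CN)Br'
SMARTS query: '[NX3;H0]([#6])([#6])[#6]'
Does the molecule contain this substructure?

No

The pattern [NX3;H0]([#6])([#6])[#6] describes a trivalent nitrogen with no H, bonded to three carbons — a tertiary amine.
The closest candidate here is a primary amino group (-NH2), but the nitrogen has H2, not H0 with three carbons. No other fragment satisfies the full query, so there is no match.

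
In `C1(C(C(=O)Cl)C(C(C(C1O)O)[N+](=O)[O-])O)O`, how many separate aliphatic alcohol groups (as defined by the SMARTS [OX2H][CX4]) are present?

4

[OX2H][CX4] is the SMARTS for an aliphatic alcohol: a hydroxyl oxygen bound to an sp3 (X4) carbon.
The molecule carries 4 separate instances of a hydroxyl group (-OH) meeting every constraint; each maps to a distinct set of atoms, giving 4 matches.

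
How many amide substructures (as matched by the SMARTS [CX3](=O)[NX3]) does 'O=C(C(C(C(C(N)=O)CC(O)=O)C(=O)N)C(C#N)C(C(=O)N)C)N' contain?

4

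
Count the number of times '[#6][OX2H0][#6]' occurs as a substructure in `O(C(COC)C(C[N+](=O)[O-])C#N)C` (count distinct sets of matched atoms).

2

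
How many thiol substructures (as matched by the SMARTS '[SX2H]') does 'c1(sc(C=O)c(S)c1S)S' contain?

[SX2H] is the SMARTS for a thiol: an aliphatic sulfur with two connections, one being H.
The molecule carries 3 separate instances of a thiol (-SH) meeting every constraint; each maps to a distinct set of atoms, giving 3 matches.

3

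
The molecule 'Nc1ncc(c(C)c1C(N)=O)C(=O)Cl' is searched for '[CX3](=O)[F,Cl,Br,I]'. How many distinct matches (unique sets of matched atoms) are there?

1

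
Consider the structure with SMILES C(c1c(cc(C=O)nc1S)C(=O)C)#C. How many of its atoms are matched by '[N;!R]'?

0

Check the 14 heavy atoms by environment: 1× n (aromatic, in 6-ring) → no; 5× c (aromatic, in 6-ring) → no; 1× S (acyclic) → no; 5× C (acyclic) → no; 2× O (acyclic) → no.
No environment satisfies the query, so 0 matching atoms.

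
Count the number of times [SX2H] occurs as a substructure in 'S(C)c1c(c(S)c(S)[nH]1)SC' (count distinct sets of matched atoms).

2

[SX2H] is the SMARTS for a thiol: an aliphatic sulfur with two connections, one being H.
The molecule carries 2 separate instances of a thiol (-SH) meeting every constraint; each maps to a distinct set of atoms, giving 2 matches.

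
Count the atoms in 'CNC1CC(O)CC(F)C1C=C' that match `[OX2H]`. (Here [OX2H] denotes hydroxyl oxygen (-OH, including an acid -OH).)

1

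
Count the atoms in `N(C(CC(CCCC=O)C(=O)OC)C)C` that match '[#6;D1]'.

Check the 15 heavy atoms by environment: 3× C (D1) → match; 3× C (D3) → no; 5× C (D2) → no; 1× N (D2) → no; 2× O (D1) → no; 1× O (D2) → no.
That gives 3 matching atoms.

3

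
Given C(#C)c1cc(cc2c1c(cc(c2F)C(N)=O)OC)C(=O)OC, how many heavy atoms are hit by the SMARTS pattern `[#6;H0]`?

The query [#6;H0] means: any carbon with no attached hydrogen.
Check the 22 heavy atoms by environment: 7× c (aromatic, H0) → match; 3× c (aromatic, H1) → no; 4× O (H0) → no; 2× C (H3) → no; 3× C (H0) → match; 1× N (H2) → no; 1× F (H0) → no; 1× C (H1) → no.
Summing the matching environments: 7 + 3 = 10 matching atoms.

10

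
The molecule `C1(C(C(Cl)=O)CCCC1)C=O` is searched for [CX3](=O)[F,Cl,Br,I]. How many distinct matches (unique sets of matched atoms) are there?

[CX3](=O)[F,Cl,Br,I] is the SMARTS for an acyl halide: a carbonyl carbon bonded to a halogen.
Exactly one fragment in the molecule meets all constraints, giving 1 match.

1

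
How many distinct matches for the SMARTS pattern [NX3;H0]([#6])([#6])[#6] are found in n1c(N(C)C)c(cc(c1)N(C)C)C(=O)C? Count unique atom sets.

2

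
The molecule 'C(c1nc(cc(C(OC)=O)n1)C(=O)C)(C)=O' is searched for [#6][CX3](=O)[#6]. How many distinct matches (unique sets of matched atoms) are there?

2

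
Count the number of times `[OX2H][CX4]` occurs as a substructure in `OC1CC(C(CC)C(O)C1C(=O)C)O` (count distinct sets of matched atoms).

3

[OX2H][CX4] is the SMARTS for an aliphatic alcohol: a hydroxyl oxygen bound to an sp3 (X4) carbon.
The molecule carries 3 separate instances of a hydroxyl group (-OH) meeting every constraint; each maps to a distinct set of atoms, giving 3 matches.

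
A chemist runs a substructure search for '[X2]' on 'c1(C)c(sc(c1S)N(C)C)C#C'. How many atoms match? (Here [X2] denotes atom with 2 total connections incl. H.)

4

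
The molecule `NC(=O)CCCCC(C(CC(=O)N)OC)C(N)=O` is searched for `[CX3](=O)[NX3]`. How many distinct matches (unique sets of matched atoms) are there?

3

[CX3](=O)[NX3] is the SMARTS for an amide: a carbonyl carbon bonded to a trivalent nitrogen.
The molecule carries 3 separate instances of a primary amide (-C(=O)NH2) meeting every constraint; each maps to a distinct set of atoms, giving 3 matches.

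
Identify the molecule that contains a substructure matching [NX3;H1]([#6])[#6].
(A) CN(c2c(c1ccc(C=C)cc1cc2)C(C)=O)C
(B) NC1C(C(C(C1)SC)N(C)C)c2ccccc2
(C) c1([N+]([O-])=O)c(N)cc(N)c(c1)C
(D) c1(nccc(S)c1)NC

[NX3;H1]([#6])[#6] describes a trivalent nitrogen with one H, bonded to two carbons (a secondary amine).
(A) has a dimethylamino group (-N(CH3)2) but the nitrogen has H0, not H1.
(B) has a primary amino group (-NH2) but the nitrogen has H2 and only one carbon neighbour.
(C) has a primary amino group (-NH2) but the nitrogen has H2 and only one carbon neighbour.
(D) contains an N-methylamino group (-NHCH3), which satisfies every atom and bond constraint.
So the answer is (D).

D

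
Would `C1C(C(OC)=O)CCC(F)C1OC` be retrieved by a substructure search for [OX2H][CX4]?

No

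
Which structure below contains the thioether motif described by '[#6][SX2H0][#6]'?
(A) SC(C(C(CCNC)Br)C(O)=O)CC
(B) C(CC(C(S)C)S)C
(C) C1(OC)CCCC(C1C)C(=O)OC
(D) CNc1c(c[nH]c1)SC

[#6][SX2H0][#6] describes an aliphatic sulfur bridging two carbons with no H on the sulfur (a thioether).
(A) has a thiol (-SH) but the sulfur has H1, not H0 bridging two carbons.
(B) has a thiol (-SH) but the sulfur has H1, not H0 bridging two carbons.
(C) has a methoxy ether (-OCH3) but the bridging atom is O, not S.
(D) contains a methylthio ether (-SCH3), which satisfies every atom and bond constraint.
So the answer is (D).

D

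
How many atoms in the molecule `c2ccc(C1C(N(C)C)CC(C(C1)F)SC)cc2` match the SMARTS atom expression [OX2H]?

The query [OX2H] means: aliphatic oxygen with two connections, one of which is H — an -OH oxygen.
Check the 18 heavy atoms by environment: 2× C (H2, X4) → no; 4× C (H1, X4) → no; 1× N (H0, X3) → no; 3× C (H3, X4) → no; 1× c (aromatic, H0, X3) → no; 5× c (aromatic, H1, X3) → no; 1× S (H0, X2) → no; 1× F (H0, X1) → no.
No environment satisfies the query, so 0 matching atoms.

0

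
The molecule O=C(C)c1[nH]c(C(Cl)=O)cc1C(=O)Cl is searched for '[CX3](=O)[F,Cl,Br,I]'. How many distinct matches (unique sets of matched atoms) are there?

2

[CX3](=O)[F,Cl,Br,I] is the SMARTS for an acyl halide: a carbonyl carbon bonded to a halogen.
The molecule carries 2 separate instances of an acyl chloride (-C(=O)Cl) meeting every constraint; each maps to a distinct set of atoms, giving 2 matches.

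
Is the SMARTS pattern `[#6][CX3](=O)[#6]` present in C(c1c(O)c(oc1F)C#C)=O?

The pattern [#6][CX3](=O)[#6] describes a carbonyl carbon (no H) flanked by two carbons — a ketone.
The closest candidate here is an aldehyde (-CHO), but the carbonyl carbon has H1, so it is not flanked by two carbons. No other fragment satisfies the full query, so there is no match.

No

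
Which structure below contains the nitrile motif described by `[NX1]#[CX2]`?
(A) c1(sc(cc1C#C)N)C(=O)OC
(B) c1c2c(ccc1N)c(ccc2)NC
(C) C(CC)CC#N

C

[NX1]#[CX2] describes a nitrogen triple-bonded to a two-connected carbon (a nitrile).
(A) has a primary amino group (-NH2) but the nitrogen is NX3 (three connections), not NX1 triple-bonded.
(B) has a primary amino group (-NH2) but the nitrogen is NX3 (three connections), not NX1 triple-bonded.
(C) contains a nitrile (-C#N), which satisfies every atom and bond constraint.
So the answer is (C).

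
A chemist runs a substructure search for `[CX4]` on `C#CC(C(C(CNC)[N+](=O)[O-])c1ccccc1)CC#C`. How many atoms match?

The query [CX4] means: C with X4: aliphatic carbon with exactly 4 total connections (bonds + H).
Check the 20 heavy atoms by environment: 6× C (X4) → match; 6× c (aromatic, X3) → no; 1× N (charge +1, X3) → no; 1× O (charge -1, X1) → no; 1× O (X1) → no; 4× C (X2) → no; 1× N (X3) → no.
That gives 6 matching atoms.

6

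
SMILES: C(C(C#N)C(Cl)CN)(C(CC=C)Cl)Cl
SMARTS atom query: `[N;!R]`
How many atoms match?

The query [N;!R] means: aliphatic nitrogen not in a ring.
Check the 14 heavy atoms by environment: 9× C (acyclic) → no; 2× N (acyclic) → match; 3× Cl (acyclic) → no.
That gives 2 matching atoms.

2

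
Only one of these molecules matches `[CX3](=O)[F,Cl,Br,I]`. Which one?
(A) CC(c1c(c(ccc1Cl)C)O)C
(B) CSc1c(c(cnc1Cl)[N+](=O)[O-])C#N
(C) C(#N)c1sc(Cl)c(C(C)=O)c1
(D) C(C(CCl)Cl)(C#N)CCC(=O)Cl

D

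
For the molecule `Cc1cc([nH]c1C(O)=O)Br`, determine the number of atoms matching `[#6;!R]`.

The query [#6;!R] means: carbon not in any ring.
Check the 10 heavy atoms by environment: 1× n (aromatic, in 5-ring) → no; 4× c (aromatic, in 5-ring) → no; 2× C (acyclic) → match; 2× O (acyclic) → no; 1× Br (acyclic) → no.
That gives 2 matching atoms.

2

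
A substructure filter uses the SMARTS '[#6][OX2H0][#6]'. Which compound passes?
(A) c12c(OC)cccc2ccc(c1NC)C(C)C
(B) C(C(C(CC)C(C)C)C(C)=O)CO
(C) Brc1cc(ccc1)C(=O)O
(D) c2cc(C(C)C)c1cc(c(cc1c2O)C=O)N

A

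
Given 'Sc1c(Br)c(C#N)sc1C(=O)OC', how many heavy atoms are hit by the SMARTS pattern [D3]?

5

The query [D3] means: atom with exactly three heavy-atom neighbours.
Check the 13 heavy atoms by environment: 1× s (aromatic, D2) → no; 4× c (aromatic, D3) → match; 1× C (D3) → match; 1× O (D1) → no; 1× O (D2) → no; 1× C (D1) → no; 1× S (D1) → no; 1× C (D2) → no; 1× N (D1) → no; 1× Br (D1) → no.
Summing the matching environments: 4 + 1 = 5 matching atoms.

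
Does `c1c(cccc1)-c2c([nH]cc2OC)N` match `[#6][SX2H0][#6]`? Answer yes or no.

No

The pattern [#6][SX2H0][#6] describes an aliphatic sulfur bridging two carbons with no H on the sulfur — a thioether.
The closest candidate here is a methoxy ether (-OCH3), but the bridging atom is O, not S. No other fragment satisfies the full query, so there is no match.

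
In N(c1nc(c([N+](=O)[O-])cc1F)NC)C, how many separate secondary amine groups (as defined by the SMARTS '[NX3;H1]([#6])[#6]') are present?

2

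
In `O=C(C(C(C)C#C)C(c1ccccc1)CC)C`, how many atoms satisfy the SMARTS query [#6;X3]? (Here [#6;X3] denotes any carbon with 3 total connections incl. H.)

The query [#6;X3] means: any carbon (aromatic or not) with three total connections.
Check the 17 heavy atoms by environment: 7× C (X4) → no; 2× C (X2) → no; 6× c (aromatic, X3) → match; 1× C (X3) → match; 1× O (X1) → no.
Summing the matching environments: 6 + 1 = 7 matching atoms.

7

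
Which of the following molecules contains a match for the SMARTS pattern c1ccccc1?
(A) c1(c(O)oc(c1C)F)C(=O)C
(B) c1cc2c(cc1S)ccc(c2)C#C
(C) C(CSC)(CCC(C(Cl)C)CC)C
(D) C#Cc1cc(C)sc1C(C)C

B

c1ccccc1 describes six aromatic carbons in a ring (a benzene ring).
(A) has a methyl group (-CH3) but no six-membered all-carbon aromatic ring is present.
(B) contains the required atom environment, so the pattern matches.
(C) has a methyl group (-CH3) but no six-membered all-carbon aromatic ring is present.
(D) has a methyl group (-CH3) but no six-membered all-carbon aromatic ring is present.
So the answer is (B).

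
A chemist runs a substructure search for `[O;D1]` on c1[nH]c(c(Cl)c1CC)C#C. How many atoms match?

The query [O;D1] means: aliphatic oxygen bonded to exactly one heavy atom.
Check the 10 heavy atoms by environment: 1× n (aromatic, D2) → no; 1× c (aromatic, D2) → no; 3× c (aromatic, D3) → no; 1× Cl (D1) → no; 2× C (D2) → no; 2× C (D1) → no.
No environment satisfies the query, so 0 matching atoms.

0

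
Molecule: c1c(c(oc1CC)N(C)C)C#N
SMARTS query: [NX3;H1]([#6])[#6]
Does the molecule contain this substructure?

No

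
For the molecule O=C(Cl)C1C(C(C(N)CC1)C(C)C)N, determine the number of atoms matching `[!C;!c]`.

4

The query [!C;!c] means: neither aliphatic nor aromatic carbon — same as [!#6].
Check the 14 heavy atoms by environment: 10× C → no; 2× N → match; 1× O → match; 1× Cl → match.
Summing the matching environments: 2 + 1 + 1 = 4 matching atoms.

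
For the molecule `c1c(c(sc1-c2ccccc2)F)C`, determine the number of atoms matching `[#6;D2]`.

The query [#6;D2] means: any carbon bonded to exactly two heavy atoms.
Check the 13 heavy atoms by environment: 1× s (aromatic, D2) → no; 4× c (aromatic, D3) → no; 6× c (aromatic, D2) → match; 1× C (D1) → no; 1× F (D1) → no.
That gives 6 matching atoms.

6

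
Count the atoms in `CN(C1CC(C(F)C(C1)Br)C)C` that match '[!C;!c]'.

3

The query [!C;!c] means: neither aliphatic nor aromatic carbon — same as [!#6].
Check the 12 heavy atoms by environment: 9× C → no; 1× F → match; 1× N → match; 1× Br → match.
Summing the matching environments: 1 + 1 + 1 = 3 matching atoms.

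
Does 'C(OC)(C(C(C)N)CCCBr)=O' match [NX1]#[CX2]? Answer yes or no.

The pattern [NX1]#[CX2] describes a nitrogen triple-bonded to a two-connected carbon — a nitrile.
The closest candidate here is a primary amino group (-NH2), but the nitrogen is NX3 (three connections), not NX1 triple-bonded. No other fragment satisfies the full query, so there is no match.

No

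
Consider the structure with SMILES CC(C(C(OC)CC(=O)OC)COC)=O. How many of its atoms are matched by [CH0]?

Check the 15 heavy atoms by environment: 2× C (H2) → no; 2× C (H1) → no; 5× O (H0) → no; 4× C (H3) → no; 2× C (H0) → match.
That gives 2 matching atoms.

2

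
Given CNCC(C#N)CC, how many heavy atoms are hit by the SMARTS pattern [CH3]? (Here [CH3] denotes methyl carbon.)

2

The query [CH3] means: aliphatic carbon with exactly three hydrogens.
Check the 8 heavy atoms by environment: 2× C (H2) → no; 1× C (H1) → no; 1× N (H1) → no; 2× C (H3) → match; 1× C (H0) → no; 1× N (H0) → no.
That gives 2 matching atoms.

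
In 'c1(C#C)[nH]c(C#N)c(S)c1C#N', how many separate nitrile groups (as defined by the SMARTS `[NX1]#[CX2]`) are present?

[NX1]#[CX2] is the SMARTS for a nitrile: a nitrogen triple-bonded to a two-connected carbon.
The molecule carries 2 separate instances of a nitrile (-C#N) meeting every constraint; each maps to a distinct set of atoms, giving 2 matches.

2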